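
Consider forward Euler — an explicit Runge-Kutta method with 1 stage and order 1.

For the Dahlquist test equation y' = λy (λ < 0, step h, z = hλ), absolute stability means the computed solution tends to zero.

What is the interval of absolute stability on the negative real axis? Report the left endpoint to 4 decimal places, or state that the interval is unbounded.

(-2.0000, 0).

Set f=λy, z=hλ:
  order 1, 1-stage ⇒ R(z)=1+z
  (e.g. R(-1.55)=-0.55000, |R|=0.55000)

Find x<0 with |R(x)|<1.
x=-1.55: |R|=0.5500
|R(-1.36)|=0.3600 |R(-1.31)|=0.3100 |R(-0.51)|=0.4900
Bisect:
  x_lo=-2.5696 |R|=1.5696  x_hi=-0.0520 |R|=0.9480
  mid=-1.31077 |R|=0.31077 →hi
  mid=-1.94017 |R|=0.94017 →hi
  mid=-2.25486 |R|=1.25486 →lo
  mid=-2.09752 |R|=1.09752 →lo
  mid=-2.01884 |R|=1.01884 →lo
  mid=-1.97950 |R|=0.97950 →hi
  mid=-1.99917 |R|=0.99917 →hi
  mid=-2.00901 |R|=1.00901 →lo
  mid=-2.00409 |R|=1.00409 →lo
  mid=-2.00163 |R|=1.00163 →lo
  ...
  [-2.00009,-1.99994] ⇒ x*=-2.0000
Interval (-2.0000, 0).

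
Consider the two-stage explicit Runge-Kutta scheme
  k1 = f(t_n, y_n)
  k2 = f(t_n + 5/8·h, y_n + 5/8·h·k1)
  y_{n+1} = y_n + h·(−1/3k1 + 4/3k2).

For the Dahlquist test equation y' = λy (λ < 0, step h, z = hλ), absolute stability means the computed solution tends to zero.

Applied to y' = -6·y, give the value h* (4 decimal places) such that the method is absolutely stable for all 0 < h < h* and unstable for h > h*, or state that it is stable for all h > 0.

(-1.2000,0); λ=-6 ⇒ h* = (6/5)/6 = 0.2000.

Test eqn y'=λy, z=hλ:
  k1=λy_n ⇒ h·k1=z·y_n;  k2=λ(1+5/8z)y_n ⇒ h·k2=z(1+5/8z)y_n
  y_{n+1}/y_n = 1 − 1/3z + 4/3z(1+5/8z) = 1 + z + 5/6z²
  R(z) = 1 + z + 5/6z².

Boundary: |R(x)|=1, x<0.
x=-0.35: |R|=0.7521
R=1: x+5/6x²=0 ⇒ x=−6/5=-1.2000; min R=1−1/(4·5/6)=0.7000>−1
Confirm numerically:
  x=-1.106: |R|=0.91336 <1
  x=-1.072: |R|=0.88565 <1
  x=-0.592: |R|=0.70005 <1
  x=-1.526: |R|=1.41456 >1
  x=-1.518: |R|=1.40227 >1
Stable set (-1.2000, 0).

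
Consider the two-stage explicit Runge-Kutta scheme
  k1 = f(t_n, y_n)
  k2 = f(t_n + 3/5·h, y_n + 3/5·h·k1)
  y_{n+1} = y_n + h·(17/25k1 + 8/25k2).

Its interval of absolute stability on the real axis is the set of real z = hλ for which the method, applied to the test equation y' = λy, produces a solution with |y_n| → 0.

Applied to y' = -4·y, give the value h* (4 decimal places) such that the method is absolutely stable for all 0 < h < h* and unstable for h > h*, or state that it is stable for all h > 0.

(-5.2083,0); λ=-4 ⇒ h* = (125/24)/4 = 1.3021.

With y'=λy (z=hλ):
  k1=λy_n ⇒ h·k1=z·y_n;  k2=λ(1+3/5z)y_n ⇒ h·k2=z(1+3/5z)y_n
  y_{n+1}/y_n = 1 + 17/25z + 8/25z(1+3/5z) = 1 + z + 24/125z²
  so R(z) = 1 + z + 24/125z².

Solve |R(x)|<1 on ℝ⁻.
x=-1.59: |R|=0.1046
R=1: x+24/125x²=0 ⇒ x=−125/24=-5.2083; min R=1−1/(4·24/125)=-0.3021>−1
Confirm numerically:
  x=-4.555: |R|=0.42862 <1
  x=-4.385: |R|=0.30682 <1
  x=-2.826: |R|=0.29264 <1
  x=-5.797: |R|=1.65520 >1
  x=-5.358: |R|=1.15397 >1
  x=-5.284: |R|=1.07677 >1
So |R|<1 on (-5.2083, 0).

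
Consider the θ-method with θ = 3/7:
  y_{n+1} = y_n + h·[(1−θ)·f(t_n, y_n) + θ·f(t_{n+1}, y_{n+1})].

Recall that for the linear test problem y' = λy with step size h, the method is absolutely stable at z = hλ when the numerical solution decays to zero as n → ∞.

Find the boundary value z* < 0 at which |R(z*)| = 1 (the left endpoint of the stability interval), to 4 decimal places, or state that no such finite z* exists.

left endpoint -14.0000.

Set f=λy, z=hλ:
  y_{n+1} = y_n + z·[4/7·y_n + 3/7·y_{n+1}] ⇒ (1 − 3/7z)y_{n+1} = (1 + 4/7z)y_n
  ⇒ R(z) = (1 + 4/7z)/(1 − 3/7z).

Boundary: |R(x)|=1, x<0.
x=-1.23: |R|=0.1946
R=−1: 1+4/7x = −1+3/7x ⇒ -1/7x=2 ⇒ x=2/(-1/7)=-14.0000
Confirm numerically:
  x=-12.157: |R|=0.95760 <1
  x=-11.655: |R|=0.94412 <1
  x=-6.523: |R|=0.71858 <1
  x=-14.086: |R|=1.00175 >1
  x=-14.053: |R|=1.00108 >1
Stable set (-14.0000, 0).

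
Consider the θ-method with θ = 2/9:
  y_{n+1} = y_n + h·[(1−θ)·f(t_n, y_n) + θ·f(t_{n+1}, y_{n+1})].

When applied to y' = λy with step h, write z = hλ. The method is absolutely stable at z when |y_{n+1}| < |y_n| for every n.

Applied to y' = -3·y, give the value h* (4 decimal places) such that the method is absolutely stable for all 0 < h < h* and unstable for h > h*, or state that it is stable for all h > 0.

(-3.6000,0); λ=-3 ⇒ h* = (18/5)/3 = 1.2000.

With y'=λy (z=hλ):
  y_{n+1} = y_n + z·[7/9·y_n + 2/9·y_{n+1}] ⇒ (1 − 2/9z)y_{n+1} = (1 + 7/9z)y_n
  Hence R(z) = (1 + 7/9z)/(1 − 2/9z).

Solve |R(x)|<1 on ℝ⁻.
x=-1.52: |R|=0.1362
R=−1: 1+7/9x = −1+2/9x ⇒ -5/9x=2 ⇒ x=2/(-5/9)=-3.6000
Confirm numerically:
  x=-3.430: |R|=0.94641 <1
  x=-3.240: |R|=0.88372 <1
  x=-2.956: |R|=0.78407 <1
  x=-1.808: |R|=0.28979 <1
  x=-4.108: |R|=1.14754 >1
  x=-4.065: |R|=1.13573 >1
  x=-3.953: |R|=1.10440 >1
Stable set (-3.6000, 0).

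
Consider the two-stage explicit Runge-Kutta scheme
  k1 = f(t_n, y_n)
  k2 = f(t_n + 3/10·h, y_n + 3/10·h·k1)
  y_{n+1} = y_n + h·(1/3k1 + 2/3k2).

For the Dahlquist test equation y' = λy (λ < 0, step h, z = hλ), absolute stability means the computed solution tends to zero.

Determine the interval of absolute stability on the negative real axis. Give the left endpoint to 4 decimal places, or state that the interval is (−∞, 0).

z∈(-5.0000,0).

On y'=λy, z=hλ:
  k1=λy_n ⇒ h·k1=z·y_n;  k2=λ(1+3/10z)y_n ⇒ h·k2=z(1+3/10z)y_n
  y_{n+1}/y_n = 1 + 1/3z + 2/3z(1+3/10z) = 1 + z + 1/5z²
  ⇒ R(z) = 1 + z + 1/5z².

Need |R(x)|<1, x<0.
x=-0.51: |R|=0.5420
R=1: x+1/5x²=0 ⇒ x=−5=-5.0000; min R=1−1/(4·1/5)=-0.2500>−1
Confirm numerically:
  x=-3.401: |R|=0.08764 <1
  x=-3.250: |R|=0.13750 <1
  x=-2.505: |R|=0.24999 <1
  x=-5.422: |R|=1.45762 >1
  x=-5.377: |R|=1.40543 >1
  x=-5.339: |R|=1.36198 >1
Stable set (-5.0000, 0).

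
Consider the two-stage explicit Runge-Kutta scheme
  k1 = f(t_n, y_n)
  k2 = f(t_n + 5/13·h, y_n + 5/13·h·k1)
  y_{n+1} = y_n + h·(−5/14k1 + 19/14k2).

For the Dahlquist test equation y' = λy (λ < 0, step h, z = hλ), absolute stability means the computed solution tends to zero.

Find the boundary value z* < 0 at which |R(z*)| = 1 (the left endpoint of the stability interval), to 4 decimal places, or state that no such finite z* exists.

z* = -1.9158.

On y'=λy, z=hλ:
  k1=λy_n ⇒ h·k1=z·y_n;  k2=λ(1+5/13z)y_n ⇒ h·k2=z(1+5/13z)y_n
  y_{n+1}/y_n = 1 − 5/14z + 19/14z(1+5/13z) = 1 + z + 95/182z²
  R(z) = 1 + z + 95/182z².

Need |R(x)|<1, x<0.
x=-1.28: |R|=0.5752
R=1: x+95/182x²=0 ⇒ x=−182/95=-1.9158; min R=1−1/(4·95/182)=0.5211>−1
Confirm numerically:
  x=-1.413: |R|=0.62917 <1
  x=-1.227: |R|=0.55885 <1
  x=-0.909: |R|=0.52230 <1
  x=-0.783: |R|=0.53702 <1
  x=-2.464: |R|=1.70508 >1
  x=-2.420: |R|=1.63691 >1
  x=-1.951: |R|=1.03586 >1
So |R|<1 on (-1.9158, 0).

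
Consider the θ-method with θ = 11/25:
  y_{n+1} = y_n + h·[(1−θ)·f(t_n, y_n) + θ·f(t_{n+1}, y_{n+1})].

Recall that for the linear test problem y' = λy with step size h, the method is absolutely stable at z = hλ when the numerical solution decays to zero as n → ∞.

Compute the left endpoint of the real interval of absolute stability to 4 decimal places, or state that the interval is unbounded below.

Set f=λy, z=hλ:
  y_{n+1} = y_n + z·[14/25·y_n + 11/25·y_{n+1}] ⇒ (1 − 11/25z)y_{n+1} = (1 + 14/25z)y_n
  so R(z) = (1 + 14/25z)/(1 − 11/25z).

Solve |R(x)|<1 on ℝ⁻.
x=-1.35: |R|=0.1531
R=−1: 1+14/25x = −1+11/25x ⇒ -3/25x=2 ⇒ x=2/(-3/25)=-16.6667
Confirm numerically:
  x=-12.476: |R|=0.92251 <1
  x=-10.958: |R|=0.88233 <1
  x=-9.096: |R|=0.81839 <1
  x=-17.240: |R|=1.00801 >1
  x=-17.162: |R|=1.00695 >1
Interval (-16.6667, 0).

z* = -16.6667.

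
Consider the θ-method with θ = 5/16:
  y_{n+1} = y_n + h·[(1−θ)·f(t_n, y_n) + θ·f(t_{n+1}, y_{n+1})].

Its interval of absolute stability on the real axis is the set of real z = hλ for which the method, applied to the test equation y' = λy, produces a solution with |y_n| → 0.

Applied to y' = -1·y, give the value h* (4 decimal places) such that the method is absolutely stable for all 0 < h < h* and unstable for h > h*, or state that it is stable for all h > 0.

(-5.3333,0); λ=-1 ⇒ h* = (16/3)/1 = 5.3333.

Test eqn y'=λy, z=hλ:
  y_{n+1} = y_n + z·[11/16·y_n + 5/16·y_{n+1}] ⇒ (1 − 5/16z)y_{n+1} = (1 + 11/16z)y_n
  R(z) = (1 + 11/16z)/(1 − 5/16z).

Need |R(x)|<1, x<0.
x=-1.35: |R|=0.0505
R=−1: 1+11/16x = −1+5/16x ⇒ -3/8x=2 ⇒ x=2/(-3/8)=-5.3333
Confirm numerically:
  x=-4.686: |R|=0.90150 <1
  x=-4.176: |R|=0.81171 <1
  x=-3.548: |R|=0.68251 <1
  x=-2.355: |R|=0.35662 <1
  x=-5.805: |R|=1.06285 >1
  x=-5.576: |R|=1.03318 >1
  x=-5.479: |R|=1.02014 >1
Interval (-5.3333, 0).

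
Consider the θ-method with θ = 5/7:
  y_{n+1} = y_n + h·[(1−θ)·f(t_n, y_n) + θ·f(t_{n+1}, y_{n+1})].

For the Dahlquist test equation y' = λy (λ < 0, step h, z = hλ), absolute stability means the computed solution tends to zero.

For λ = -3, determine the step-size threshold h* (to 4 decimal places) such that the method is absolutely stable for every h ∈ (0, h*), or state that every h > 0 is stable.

Set f=λy, z=hλ:
  y_{n+1} = y_n + z·[2/7·y_n + 5/7·y_{n+1}] ⇒ (1 − 5/7z)y_{n+1} = (1 + 2/7z)y_n
  R(z) = (1 + 2/7z)/(1 − 5/7z).

Boundary: |R(x)|=1, x<0.
x=-1.62: |R|=0.2490
x=-2: |R|=0.1765
x=-10: |R|=0.2281
x=-100: |R|=0.3807
θ=5/7≥1/2 ⇒ |1+2/7x|<|1−5/7x| ∀x<0 ⇒ stable on all of ℝ⁻.

unbounded; (−∞, 0). Any h>0 works for λ=-3.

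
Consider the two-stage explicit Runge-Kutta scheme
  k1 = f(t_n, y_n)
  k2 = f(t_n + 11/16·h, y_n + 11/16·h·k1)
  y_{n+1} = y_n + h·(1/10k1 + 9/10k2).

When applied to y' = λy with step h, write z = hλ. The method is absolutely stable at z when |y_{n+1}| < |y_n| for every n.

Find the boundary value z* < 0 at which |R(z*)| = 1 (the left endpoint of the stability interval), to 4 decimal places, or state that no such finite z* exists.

left endpoint -1.6162.

Test eqn y'=λy, z=hλ:
  k1=λy_n ⇒ h·k1=z·y_n;  k2=λ(1+11/16z)y_n ⇒ h·k2=z(1+11/16z)y_n
  y_{n+1}/y_n = 1 + 1/10z + 9/10z(1+11/16z) = 1 + z + 99/160z²
  R(z) = 1 + z + 99/160z².

Boundary: |R(x)|=1, x<0.
x=-0.39: |R|=0.7041
R=1: x+99/160x²=0 ⇒ x=−160/99=-1.6162; min R=1−1/(4·99/160)=0.5960>−1
Confirm numerically:
  x=-1.470: |R|=0.86706 <1
  x=-1.051: |R|=0.63247 <1
  x=-0.706: |R|=0.60241 <1
  x=-2.177: |R|=1.75546 >1
  x=-1.849: |R|=1.26638 >1
  x=-1.662: |R|=1.04714 >1
So |R|<1 on (-1.6162, 0).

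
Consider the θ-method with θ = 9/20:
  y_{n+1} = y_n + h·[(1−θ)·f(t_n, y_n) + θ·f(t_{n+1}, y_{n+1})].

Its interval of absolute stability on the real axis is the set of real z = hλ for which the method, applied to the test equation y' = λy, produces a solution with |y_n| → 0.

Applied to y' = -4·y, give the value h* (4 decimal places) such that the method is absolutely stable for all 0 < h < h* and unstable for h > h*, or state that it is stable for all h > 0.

(-20.0000,0); λ=-4 ⇒ h* = (20)/4 = 5.0000.

With y'=λy (z=hλ):
  y_{n+1} = y_n + z·[11/20·y_n + 9/20·y_{n+1}] ⇒ (1 − 9/20z)y_{n+1} = (1 + 11/20z)y_n
  ⇒ R(z) = (1 + 11/20z)/(1 − 9/20z).

Solve |R(x)|<1 on ℝ⁻.
x=-1.76: |R|=0.0179
R=−1: 1+11/20x = −1+9/20x ⇒ -1/10x=2 ⇒ x=2/(-1/10)=-20.0000
Confirm numerically:
  x=-18.741: |R|=0.98665 <1
  x=-15.884: |R|=0.94948 <1
  x=-13.564: |R|=0.90940 <1
  x=-9.426: |R|=0.79827 <1
  x=-20.259: |R|=1.00256 >1
  x=-20.099: |R|=1.00099 >1
Interval (-20.0000, 0).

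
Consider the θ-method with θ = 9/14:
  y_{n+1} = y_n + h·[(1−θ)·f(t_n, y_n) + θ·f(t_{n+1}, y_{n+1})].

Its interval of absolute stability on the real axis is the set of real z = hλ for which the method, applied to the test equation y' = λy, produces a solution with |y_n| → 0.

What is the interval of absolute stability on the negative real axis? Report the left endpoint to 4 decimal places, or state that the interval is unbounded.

With y'=λy (z=hλ):
  y_{n+1} = y_n + z·[5/14·y_n + 9/14·y_{n+1}] ⇒ (1 − 9/14z)y_{n+1} = (1 + 5/14z)y_n
  Hence R(z) = (1 + 5/14z)/(1 − 9/14z).

Find x<0 with |R(x)|<1.
x=-1.32: |R|=0.2859
x=-2: |R|=0.1250
x=-10: |R|=0.3462
x=-100: |R|=0.5317
θ=9/14≥1/2 ⇒ |1+5/14x|<|1−9/14x| ∀x<0 ⇒ stable on all of ℝ⁻.

(−∞, 0) — no finite endpoint.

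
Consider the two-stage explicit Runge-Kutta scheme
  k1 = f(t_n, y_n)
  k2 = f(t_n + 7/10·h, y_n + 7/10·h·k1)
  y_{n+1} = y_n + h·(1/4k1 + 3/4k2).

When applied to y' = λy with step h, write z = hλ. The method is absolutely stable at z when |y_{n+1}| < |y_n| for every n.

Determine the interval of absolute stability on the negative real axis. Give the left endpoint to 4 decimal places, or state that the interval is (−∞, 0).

(-1.9048, 0).

With y'=λy (z=hλ):
  k1=λy_n ⇒ h·k1=z·y_n;  k2=λ(1+7/10z)y_n ⇒ h·k2=z(1+7/10z)y_n
  y_{n+1}/y_n = 1 + 1/4z + 3/4z(1+7/10z) = 1 + z + 21/40z²
  ⇒ R(z) = 1 + z + 21/40z².

Solve |R(x)|<1 on ℝ⁻.
x=-1.55: |R|=0.7113
R=1: x+21/40x²=0 ⇒ x=−40/21=-1.9048; min R=1−1/(4·21/40)=0.5238>−1
Confirm numerically:
  x=-1.569: |R|=0.72342 <1
  x=-1.535: |R|=0.70202 <1
  x=-1.285: |R|=0.58189 <1
  x=-2.300: |R|=1.47725 >1
  x=-2.039: |R|=1.14370 >1
  x=-1.953: |R|=1.04946 >1
Interval (-1.9048, 0).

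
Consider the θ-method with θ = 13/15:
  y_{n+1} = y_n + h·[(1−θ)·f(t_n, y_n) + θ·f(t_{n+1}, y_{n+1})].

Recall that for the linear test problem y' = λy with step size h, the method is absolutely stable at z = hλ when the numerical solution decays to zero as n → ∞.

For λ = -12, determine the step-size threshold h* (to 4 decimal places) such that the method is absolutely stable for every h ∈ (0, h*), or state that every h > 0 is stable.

interval (−∞, 0). Any h>0 works for λ=-12.

Set f=λy, z=hλ:
  y_{n+1} = y_n + z·[2/15·y_n + 13/15·y_{n+1}] ⇒ (1 − 13/15z)y_{n+1} = (1 + 2/15z)y_n
  so R(z) = (1 + 2/15z)/(1 − 13/15z).

Need |R(x)|<1, x<0.
x=-1.46: |R|=0.3555
x=-2: |R|=0.2683
x=-10: |R|=0.0345
x=-100: |R|=0.1407
θ=13/15≥1/2 ⇒ |1+2/15x|<|1−13/15x| ∀x<0 ⇒ unbounded interval.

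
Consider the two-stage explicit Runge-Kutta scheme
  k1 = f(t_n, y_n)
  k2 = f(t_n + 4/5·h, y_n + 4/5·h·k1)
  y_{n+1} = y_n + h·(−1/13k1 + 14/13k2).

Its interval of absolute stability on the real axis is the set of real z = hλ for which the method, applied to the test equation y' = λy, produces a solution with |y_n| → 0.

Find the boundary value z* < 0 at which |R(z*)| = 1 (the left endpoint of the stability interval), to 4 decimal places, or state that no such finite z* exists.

With y'=λy (z=hλ):
  k1=λy_n ⇒ h·k1=z·y_n;  k2=λ(1+4/5z)y_n ⇒ h·k2=z(1+4/5z)y_n
  y_{n+1}/y_n = 1 − 1/13z + 14/13z(1+4/5z) = 1 + z + 56/65z²
  R(z) = 1 + z + 56/65z².

Find x<0 with |R(x)|<1.
x=-1.03: |R|=0.8840
R=1: x+56/65x²=0 ⇒ x=−65/56=-1.1607; min R=1−1/(4·56/65)=0.7098>−1
Confirm numerically:
  x=-1.080: |R|=0.92490 <1
  x=-1.055: |R|=0.90391 <1
  x=-0.746: |R|=0.73346 <1
  x=-1.374: |R|=1.25248 >1
  x=-1.287: |R|=1.14003 >1
  x=-1.205: |R|=1.04598 >1
Stable set (-1.1607, 0).

left endpoint -1.1607.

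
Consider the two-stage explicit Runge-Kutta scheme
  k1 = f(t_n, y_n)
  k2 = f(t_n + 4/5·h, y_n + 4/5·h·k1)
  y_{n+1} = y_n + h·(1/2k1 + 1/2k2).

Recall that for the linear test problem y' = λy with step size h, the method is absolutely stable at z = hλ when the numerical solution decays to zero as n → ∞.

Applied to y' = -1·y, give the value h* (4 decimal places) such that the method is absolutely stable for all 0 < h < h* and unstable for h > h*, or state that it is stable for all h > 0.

Set f=λy, z=hλ:
  k1=λy_n ⇒ h·k1=z·y_n;  k2=λ(1+4/5z)y_n ⇒ h·k2=z(1+4/5z)y_n
  y_{n+1}/y_n = 1 + 1/2z + 1/2z(1+4/5z) = 1 + z + 2/5z²
  ⇒ R(z) = 1 + z + 2/5z².

Find x<0 with |R(x)|<1.
x=-0.4: |R|=0.6640
R=1: x+2/5x²=0 ⇒ x=−5/2=-2.5000; min R=1−1/(4·2/5)=0.3750>−1
Confirm numerically:
  x=-2.395: |R|=0.89941 <1
  x=-2.191: |R|=0.72919 <1
  x=-1.909: |R|=0.54871 <1
  x=-3.044: |R|=1.66237 >1
  x=-2.921: |R|=1.49190 >1
  x=-2.631: |R|=1.13786 >1
Interval (-2.5000, 0).

(-2.5000,0); λ=-1 ⇒ h* = (5/2)/1 = 2.5000.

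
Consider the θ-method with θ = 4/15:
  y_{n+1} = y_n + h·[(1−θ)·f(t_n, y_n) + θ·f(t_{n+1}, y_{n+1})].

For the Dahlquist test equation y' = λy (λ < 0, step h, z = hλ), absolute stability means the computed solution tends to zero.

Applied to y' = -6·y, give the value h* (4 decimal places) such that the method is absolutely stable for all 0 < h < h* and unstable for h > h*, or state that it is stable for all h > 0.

Test eqn y'=λy, z=hλ:
  y_{n+1} = y_n + z·[11/15·y_n + 4/15·y_{n+1}] ⇒ (1 − 4/15z)y_{n+1} = (1 + 11/15z)y_n
  Hence R(z) = (1 + 11/15z)/(1 − 4/15z).

Find x<0 with |R(x)|<1.
x=-1.4: |R|=0.0194
R=−1: 1+11/15x = −1+4/15x ⇒ -7/15x=2 ⇒ x=2/(-7/15)=-4.2857
Confirm numerically:
  x=-2.575: |R|=0.52668 <1
  x=-2.292: |R|=0.42254 <1
  x=-1.982: |R|=0.29667 <1
  x=-4.770: |R|=1.09947 >1
  x=-4.706: |R|=1.08698 >1
  x=-4.527: |R|=1.05101 >1
So |R|<1 on (-4.2857, 0).

(-4.2857,0); λ=-6 ⇒ h* = (30/7)/6 = 0.7143.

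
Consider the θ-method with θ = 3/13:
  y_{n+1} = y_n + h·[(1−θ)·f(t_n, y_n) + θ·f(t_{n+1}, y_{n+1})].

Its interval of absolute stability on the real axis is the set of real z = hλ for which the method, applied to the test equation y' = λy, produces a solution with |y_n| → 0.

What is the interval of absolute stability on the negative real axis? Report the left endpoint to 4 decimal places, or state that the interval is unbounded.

(-3.7143, 0).

Test eqn y'=λy, z=hλ:
  y_{n+1} = y_n + z·[10/13·y_n + 3/13·y_{n+1}] ⇒ (1 − 3/13z)y_{n+1} = (1 + 10/13z)y_n
  so R(z) = (1 + 10/13z)/(1 − 3/13z).

Solve |R(x)|<1 on ℝ⁻.
x=-0.53: |R|=0.5278
R=−1: 1+10/13x = −1+3/13x ⇒ -7/13x=2 ⇒ x=2/(-7/13)=-3.7143
Confirm numerically:
  x=-3.021: |R|=0.78004 <1
  x=-2.449: |R|=0.56470 <1
  x=-2.133: |R|=0.42940 <1
  x=-1.846: |R|=0.29453 <1
  x=-4.245: |R|=1.14436 >1
  x=-3.978: |R|=1.07404 >1
Interval (-3.7143, 0).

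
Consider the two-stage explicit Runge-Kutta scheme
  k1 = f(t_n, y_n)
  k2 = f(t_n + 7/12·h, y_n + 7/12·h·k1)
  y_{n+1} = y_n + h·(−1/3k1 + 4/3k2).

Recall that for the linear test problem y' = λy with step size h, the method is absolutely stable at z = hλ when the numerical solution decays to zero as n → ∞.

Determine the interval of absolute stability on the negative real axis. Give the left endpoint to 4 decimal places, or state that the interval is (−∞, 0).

On y'=λy, z=hλ:
  k1=λy_n ⇒ h·k1=z·y_n;  k2=λ(1+7/12z)y_n ⇒ h·k2=z(1+7/12z)y_n
  y_{n+1}/y_n = 1 − 1/3z + 4/3z(1+7/12z) = 1 + z + 7/9z²
  so R(z) = 1 + z + 7/9z².

Solve |R(x)|<1 on ℝ⁻.
x=-1.56: |R|=1.3328
R=1: x+7/9x²=0 ⇒ x=−9/7=-1.2857; min R=1−1/(4·7/9)=0.6786>−1
Confirm numerically:
  x=-0.729: |R|=0.68434 <1
  x=-0.586: |R|=0.68109 <1
  x=-0.563: |R|=0.68353 <1
  x=-1.702: |R|=1.55107 >1
  x=-1.623: |R|=1.42577 >1
  x=-1.388: |R|=1.11042 >1
So |R|<1 on (-1.2857, 0).

z∈(-1.2857,0).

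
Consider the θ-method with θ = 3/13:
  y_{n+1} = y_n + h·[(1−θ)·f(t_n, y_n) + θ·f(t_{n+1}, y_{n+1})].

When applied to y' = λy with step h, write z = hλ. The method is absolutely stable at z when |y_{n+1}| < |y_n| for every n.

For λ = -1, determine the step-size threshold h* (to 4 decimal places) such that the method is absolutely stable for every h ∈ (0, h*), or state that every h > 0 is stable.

(-3.7143,0); λ=-1 ⇒ h* = (26/7)/1 = 3.7143.

With y'=λy (z=hλ):
  y_{n+1} = y_n + z·[10/13·y_n + 3/13·y_{n+1}] ⇒ (1 − 3/13z)y_{n+1} = (1 + 10/13z)y_n
  Hence R(z) = (1 + 10/13z)/(1 − 3/13z).

Find x<0 with |R(x)|<1.
x=-1.01: |R|=0.1809
R=−1: 1+10/13x = −1+3/13x ⇒ -7/13x=2 ⇒ x=2/(-7/13)=-3.7143
Confirm numerically:
  x=-3.221: |R|=0.84764 <1
  x=-2.402: |R|=0.54538 <1
  x=-1.898: |R|=0.31989 <1
  x=-1.554: |R|=0.14381 <1
  x=-4.168: |R|=1.12453 >1
  x=-4.135: |R|=1.11592 >1
  x=-3.755: |R|=1.01175 >1
Stable set (-3.7143, 0).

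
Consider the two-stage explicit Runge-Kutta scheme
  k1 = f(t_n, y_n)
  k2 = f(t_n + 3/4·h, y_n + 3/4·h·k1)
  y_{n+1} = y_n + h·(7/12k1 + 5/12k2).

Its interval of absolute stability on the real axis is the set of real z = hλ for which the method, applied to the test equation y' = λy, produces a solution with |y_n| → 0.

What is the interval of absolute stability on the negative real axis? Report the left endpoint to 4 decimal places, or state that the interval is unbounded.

Test eqn y'=λy, z=hλ:
  k1=λy_n ⇒ h·k1=z·y_n;  k2=λ(1+3/4z)y_n ⇒ h·k2=z(1+3/4z)y_n
  y_{n+1}/y_n = 1 + 7/12z + 5/12z(1+3/4z) = 1 + z + 5/16z²
  R(z) = 1 + z + 5/16z².

Find x<0 with |R(x)|<1.
x=-1.18: |R|=0.2551
R=1: x+5/16x²=0 ⇒ x=−16/5=-3.2000; min R=1−1/(4·5/16)=0.2000>−1
Confirm numerically:
  x=-1.889: |R|=0.22610 <1
  x=-1.454: |R|=0.20666 <1
  x=-1.442: |R|=0.20780 <1
  x=-3.783: |R|=1.68922 >1
  x=-3.689: |R|=1.56373 >1
  x=-3.453: |R|=1.27300 >1
Stable set (-3.2000, 0).

z∈(-3.2000,0).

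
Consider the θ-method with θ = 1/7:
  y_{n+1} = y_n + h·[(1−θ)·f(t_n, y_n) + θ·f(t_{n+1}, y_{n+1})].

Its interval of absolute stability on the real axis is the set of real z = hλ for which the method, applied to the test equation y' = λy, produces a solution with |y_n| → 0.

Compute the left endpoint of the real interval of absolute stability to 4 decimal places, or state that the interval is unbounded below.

left endpoint -2.8000.

On y'=λy, z=hλ:
  y_{n+1} = y_n + z·[6/7·y_n + 1/7·y_{n+1}] ⇒ (1 − 1/7z)y_{n+1} = (1 + 6/7z)y_n
  ⇒ R(z) = (1 + 6/7z)/(1 − 1/7z).

Need |R(x)|<1, x<0.
x=-0.59: |R|=0.4559
R=−1: 1+6/7x = −1+1/7x ⇒ -5/7x=2 ⇒ x=2/(-5/7)=-2.8000
Confirm numerically:
  x=-2.546: |R|=0.86696 <1
  x=-1.755: |R|=0.40320 <1
  x=-1.333: |R|=0.11976 <1
  x=-1.308: |R|=0.10207 <1
  x=-3.038: |R|=1.11855 >1
  x=-2.938: |R|=1.06943 >1
  x=-2.872: |R|=1.03647 >1
So |R|<1 on (-2.8000, 0).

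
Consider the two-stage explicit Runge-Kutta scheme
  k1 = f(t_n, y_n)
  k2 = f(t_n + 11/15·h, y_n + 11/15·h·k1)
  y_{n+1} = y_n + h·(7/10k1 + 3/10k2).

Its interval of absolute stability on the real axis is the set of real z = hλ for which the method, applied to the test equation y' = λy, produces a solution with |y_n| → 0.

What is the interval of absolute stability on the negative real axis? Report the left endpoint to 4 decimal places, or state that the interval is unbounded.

Set f=λy, z=hλ:
  k1=λy_n ⇒ h·k1=z·y_n;  k2=λ(1+11/15z)y_n ⇒ h·k2=z(1+11/15z)y_n
  y_{n+1}/y_n = 1 + 7/10z + 3/10z(1+11/15z) = 1 + z + 11/50z²
  so R(z) = 1 + z + 11/50z².

Need |R(x)|<1, x<0.
x=-1.27: |R|=0.0848
R=1: x+11/50x²=0 ⇒ x=−50/11=-4.5455; min R=1−1/(4·11/50)=-0.1364>−1
Confirm numerically:
  x=-2.786: |R|=0.07840 <1
  x=-2.317: |R|=0.13593 <1
  x=-2.150: |R|=0.13305 <1
  x=-5.063: |R|=1.57647 >1
  x=-4.832: |R|=1.30461 >1
Interval (-4.5455, 0).

z∈(-4.5455,0).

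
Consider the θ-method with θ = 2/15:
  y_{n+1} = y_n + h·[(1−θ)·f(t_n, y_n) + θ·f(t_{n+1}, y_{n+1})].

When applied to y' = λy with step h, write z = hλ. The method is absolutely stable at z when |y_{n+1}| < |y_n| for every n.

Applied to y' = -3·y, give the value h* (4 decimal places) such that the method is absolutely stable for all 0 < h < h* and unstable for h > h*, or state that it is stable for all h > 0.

With y'=λy (z=hλ):
  y_{n+1} = y_n + z·[13/15·y_n + 2/15·y_{n+1}] ⇒ (1 − 2/15z)y_{n+1} = (1 + 13/15z)y_n
  Hence R(z) = (1 + 13/15z)/(1 − 2/15z).

Solve |R(x)|<1 on ℝ⁻.
x=-1.34: |R|=0.1369
R=−1: 1+13/15x = −1+2/15x ⇒ -11/15x=2 ⇒ x=2/(-11/15)=-2.7273
Confirm numerically:
  x=-2.384: |R|=0.80898 <1
  x=-2.345: |R|=0.78644 <1
  x=-2.161: |R|=0.67762 <1
  x=-3.020: |R|=1.15304 >1
  x=-2.778: |R|=1.02715 >1
Interval (-2.7273, 0).

(-2.7273,0); λ=-3 ⇒ h* = (30/11)/3 = 0.9091.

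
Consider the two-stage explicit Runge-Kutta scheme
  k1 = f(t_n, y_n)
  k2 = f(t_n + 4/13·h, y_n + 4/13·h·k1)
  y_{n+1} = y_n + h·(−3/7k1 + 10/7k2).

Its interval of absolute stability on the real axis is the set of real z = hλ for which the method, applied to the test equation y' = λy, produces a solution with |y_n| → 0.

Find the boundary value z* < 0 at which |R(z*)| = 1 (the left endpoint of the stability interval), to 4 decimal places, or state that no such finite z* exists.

On y'=λy, z=hλ:
  k1=λy_n ⇒ h·k1=z·y_n;  k2=λ(1+4/13z)y_n ⇒ h·k2=z(1+4/13z)y_n
  y_{n+1}/y_n = 1 − 3/7z + 10/7z(1+4/13z) = 1 + z + 40/91z²
  ⇒ R(z) = 1 + z + 40/91z².

Find x<0 with |R(x)|<1.
x=-0.86: |R|=0.4651
R=1: x+40/91x²=0 ⇒ x=−91/40=-2.2750; min R=1−1/(4·40/91)=0.4313>−1
Confirm numerically:
  x=-2.042: |R|=0.79086 <1
  x=-1.468: |R|=0.47926 <1
  x=-1.184: |R|=0.43220 <1
  x=-2.724: |R|=1.53762 >1
  x=-2.508: |R|=1.25686 >1
  x=-2.483: |R|=1.22702 >1
Stable set (-2.2750, 0).

left endpoint -2.2750.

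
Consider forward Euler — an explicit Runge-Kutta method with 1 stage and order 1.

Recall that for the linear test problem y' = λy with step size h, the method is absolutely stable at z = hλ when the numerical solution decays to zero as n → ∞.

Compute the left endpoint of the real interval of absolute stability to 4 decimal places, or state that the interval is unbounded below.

With y'=λy (z=hλ):
  order 1, 1-stage ⇒ R(z)=1+z
  (e.g. R(-0.7)=0.30000, |R|=0.30000)

Need |R(x)|<1, x<0.
x=-0.7: |R|=0.3000
|R(-1.8)|=0.8000 |R(-1.59)|=0.5900 |R(-0.81)|=0.1900
Bisect:
  x_lo=-2.4121 |R|=1.4121  x_hi=-0.1775 |R|=0.8225
  mid=-1.29481 |R|=0.29481 →hi
  mid=-1.85347 |R|=0.85347 →hi
  mid=-2.13279 |R|=1.13279 →lo
  mid=-1.99313 |R|=0.99313 →hi
  mid=-2.06296 |R|=1.06296 →lo
  mid=-2.02804 |R|=1.02804 →lo
  mid=-2.01059 |R|=1.01059 →lo
  mid=-2.00186 |R|=1.00186 →lo
  mid=-1.99749 |R|=0.99749 →hi
  ...
  [-2.00008,-1.99995] ⇒ x*=-2.0000
Stable set (-2.0000, 0).

z* = -2.0000.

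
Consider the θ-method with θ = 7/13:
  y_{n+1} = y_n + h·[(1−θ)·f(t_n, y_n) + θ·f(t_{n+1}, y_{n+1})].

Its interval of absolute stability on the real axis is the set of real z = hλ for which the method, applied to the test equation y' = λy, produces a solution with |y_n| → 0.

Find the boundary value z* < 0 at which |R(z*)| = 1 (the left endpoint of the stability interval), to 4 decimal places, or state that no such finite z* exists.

Test eqn y'=λy, z=hλ:
  y_{n+1} = y_n + z·[6/13·y_n + 7/13·y_{n+1}] ⇒ (1 − 7/13z)y_{n+1} = (1 + 6/13z)y_n
  ⇒ R(z) = (1 + 6/13z)/(1 − 7/13z).

Solve |R(x)|<1 on ℝ⁻.
x=-0.57: |R|=0.5639
x=-2: |R|=0.0370
x=-10: |R|=0.5663
x=-100: |R|=0.8233
θ=7/13≥1/2 ⇒ |1+6/13x|<|1−7/13x| ∀x<0 ⇒ interval (−∞,0).

interval (−∞, 0).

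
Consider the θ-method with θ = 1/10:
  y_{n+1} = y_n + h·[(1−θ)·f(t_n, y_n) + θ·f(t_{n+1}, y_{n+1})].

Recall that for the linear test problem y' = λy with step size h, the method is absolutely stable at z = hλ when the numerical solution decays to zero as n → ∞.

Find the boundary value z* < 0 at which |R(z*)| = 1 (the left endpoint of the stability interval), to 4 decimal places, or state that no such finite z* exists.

Test eqn y'=λy, z=hλ:
  y_{n+1} = y_n + z·[9/10·y_n + 1/10·y_{n+1}] ⇒ (1 − 1/10z)y_{n+1} = (1 + 9/10z)y_n
  R(z) = (1 + 9/10z)/(1 − 1/10z).

Solve |R(x)|<1 on ℝ⁻.
x=-0.78: |R|=0.2764
R=−1: 1+9/10x = −1+1/10x ⇒ -4/5x=2 ⇒ x=2/(-4/5)=-2.5000
Confirm numerically:
  x=-2.423: |R|=0.95041 <1
  x=-2.129: |R|=0.75530 <1
  x=-2.000: |R|=0.66667 <1
  x=-3.019: |R|=1.31892 >1
  x=-2.960: |R|=1.28395 >1
  x=-2.761: |R|=1.16362 >1
Stable set (-2.5000, 0).

z* = -2.5000.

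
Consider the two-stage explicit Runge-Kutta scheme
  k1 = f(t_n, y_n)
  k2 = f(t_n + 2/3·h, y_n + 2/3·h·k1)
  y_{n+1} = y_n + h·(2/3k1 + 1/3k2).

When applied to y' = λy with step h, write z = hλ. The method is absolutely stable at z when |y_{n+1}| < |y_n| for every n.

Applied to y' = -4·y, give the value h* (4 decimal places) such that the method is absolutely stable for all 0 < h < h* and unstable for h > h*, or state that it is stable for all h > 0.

Test eqn y'=λy, z=hλ:
  k1=λy_n ⇒ h·k1=z·y_n;  k2=λ(1+2/3z)y_n ⇒ h·k2=z(1+2/3z)y_n
  y_{n+1}/y_n = 1 + 2/3z + 1/3z(1+2/3z) = 1 + z + 2/9z²
  ⇒ R(z) = 1 + z + 2/9z².

Solve |R(x)|<1 on ℝ⁻.
x=-1.27: |R|=0.0884
R=1: x+2/9x²=0 ⇒ x=−9/2=-4.5000; min R=1−1/(4·2/9)=-0.1250>−1
Confirm numerically:
  x=-4.395: |R|=0.89745 <1
  x=-3.926: |R|=0.49922 <1
  x=-3.405: |R|=0.17145 <1
  x=-2.723: |R|=0.07528 <1
  x=-4.947: |R|=1.49140 >1
  x=-4.819: |R|=1.34161 >1
Interval (-4.5000, 0).

(-4.5000,0); λ=-4 ⇒ h* = (9/2)/4 = 1.1250.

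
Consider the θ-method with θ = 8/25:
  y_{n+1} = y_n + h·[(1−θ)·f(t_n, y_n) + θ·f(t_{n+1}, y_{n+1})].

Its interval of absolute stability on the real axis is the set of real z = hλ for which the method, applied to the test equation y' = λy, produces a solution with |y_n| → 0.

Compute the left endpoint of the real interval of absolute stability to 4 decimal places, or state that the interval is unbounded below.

Set f=λy, z=hλ:
  y_{n+1} = y_n + z·[17/25·y_n + 8/25·y_{n+1}] ⇒ (1 − 8/25z)y_{n+1} = (1 + 17/25z)y_n
  Hence R(z) = (1 + 17/25z)/(1 − 8/25z).

Find x<0 with |R(x)|<1.
x=-0.33: |R|=0.7015
R=−1: 1+17/25x = −1+8/25x ⇒ -9/25x=2 ⇒ x=2/(-9/25)=-5.5556
Confirm numerically:
  x=-4.769: |R|=0.88791 <1
  x=-3.054: |R|=0.54455 <1
  x=-2.716: |R|=0.45309 <1
  x=-6.100: |R|=1.06640 >1
  x=-5.604: |R|=1.00624 >1
So |R|<1 on (-5.5556, 0).

z* = -5.5556.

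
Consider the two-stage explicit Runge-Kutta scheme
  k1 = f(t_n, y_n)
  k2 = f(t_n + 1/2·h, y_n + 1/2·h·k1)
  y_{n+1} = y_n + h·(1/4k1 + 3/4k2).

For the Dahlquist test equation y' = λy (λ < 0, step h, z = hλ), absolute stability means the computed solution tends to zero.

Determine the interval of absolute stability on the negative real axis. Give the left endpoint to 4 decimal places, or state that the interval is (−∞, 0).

On y'=λy, z=hλ:
  k1=λy_n ⇒ h·k1=z·y_n;  k2=λ(1+1/2z)y_n ⇒ h·k2=z(1+1/2z)y_n
  y_{n+1}/y_n = 1 + 1/4z + 3/4z(1+1/2z) = 1 + z + 3/8z²
  Hence R(z) = 1 + z + 3/8z².

Boundary: |R(x)|=1, x<0.
x=-0.48: |R|=0.6064
R=1: x+3/8x²=0 ⇒ x=−8/3=-2.6667; min R=1−1/(4·3/8)=0.3333>−1
Confirm numerically:
  x=-2.439: |R|=0.79177 <1
  x=-1.396: |R|=0.33481 <1
  x=-1.270: |R|=0.33484 <1
  x=-2.859: |R|=1.20621 >1
  x=-2.794: |R|=1.13341 >1
  x=-2.730: |R|=1.06484 >1
Interval (-2.6667, 0).

z∈(-2.6667,0).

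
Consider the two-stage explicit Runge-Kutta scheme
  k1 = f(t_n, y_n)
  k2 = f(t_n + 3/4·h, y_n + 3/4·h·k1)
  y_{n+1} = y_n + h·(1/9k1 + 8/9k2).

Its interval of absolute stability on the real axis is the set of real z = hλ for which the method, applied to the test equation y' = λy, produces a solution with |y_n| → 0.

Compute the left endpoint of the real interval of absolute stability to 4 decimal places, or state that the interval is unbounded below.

z* = -1.5000.

With y'=λy (z=hλ):
  k1=λy_n ⇒ h·k1=z·y_n;  k2=λ(1+3/4z)y_n ⇒ h·k2=z(1+3/4z)y_n
  y_{n+1}/y_n = 1 + 1/9z + 8/9z(1+3/4z) = 1 + z + 2/3z²
  so R(z) = 1 + z + 2/3z².

Need |R(x)|<1, x<0.
x=-1.63: |R|=1.1413
R=1: x+2/3x²=0 ⇒ x=−3/2=-1.5000; min R=1−1/(4·2/3)=0.6250>−1
Confirm numerically:
  x=-1.421: |R|=0.92516 <1
  x=-1.135: |R|=0.72382 <1
  x=-0.997: |R|=0.66567 <1
  x=-2.087: |R|=1.81671 >1
  x=-1.888: |R|=1.48836 >1
Interval (-1.5000, 0).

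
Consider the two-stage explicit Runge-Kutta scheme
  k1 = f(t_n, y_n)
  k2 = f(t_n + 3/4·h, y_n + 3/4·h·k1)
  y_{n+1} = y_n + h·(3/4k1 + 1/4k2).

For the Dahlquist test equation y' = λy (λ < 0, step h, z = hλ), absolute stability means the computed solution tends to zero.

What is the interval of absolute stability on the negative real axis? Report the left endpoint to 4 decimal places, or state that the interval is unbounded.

On y'=λy, z=hλ:
  k1=λy_n ⇒ h·k1=z·y_n;  k2=λ(1+3/4z)y_n ⇒ h·k2=z(1+3/4z)y_n
  y_{n+1}/y_n = 1 + 3/4z + 1/4z(1+3/4z) = 1 + z + 3/16z²
  so R(z) = 1 + z + 3/16z².

Need |R(x)|<1, x<0.
x=-1.45: |R|=0.0558
R=1: x+3/16x²=0 ⇒ x=−16/3=-5.3333; min R=1−1/(4·3/16)=-0.3333>−1
Confirm numerically:
  x=-5.085: |R|=0.76323 <1
  x=-4.358: |R|=0.20303 <1
  x=-4.288: |R|=0.15955 <1
  x=-3.215: |R|=0.27696 <1
  x=-5.738: |R|=1.43537 >1
  x=-5.544: |R|=1.21899 >1
  x=-5.436: |R|=1.10464 >1
Interval (-5.3333, 0).

z∈(-5.3333,0).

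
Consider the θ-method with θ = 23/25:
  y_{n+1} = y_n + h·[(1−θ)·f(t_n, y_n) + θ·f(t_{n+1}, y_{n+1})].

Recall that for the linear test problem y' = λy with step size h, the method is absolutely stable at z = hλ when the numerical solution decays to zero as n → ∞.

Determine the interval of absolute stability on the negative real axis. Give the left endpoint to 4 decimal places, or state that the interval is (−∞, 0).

Set f=λy, z=hλ:
  y_{n+1} = y_n + z·[2/25·y_n + 23/25·y_{n+1}] ⇒ (1 − 23/25z)y_{n+1} = (1 + 2/25z)y_n
  so R(z) = (1 + 2/25z)/(1 − 23/25z).

Solve |R(x)|<1 on ℝ⁻.
x=-0.59: |R|=0.6176
x=-2: |R|=0.2958
x=-10: |R|=0.0196
x=-100: |R|=0.0753
θ=23/25≥1/2 ⇒ |1+2/25x|<|1−23/25x| ∀x<0 ⇒ stable on all of ℝ⁻.

interval (−∞, 0).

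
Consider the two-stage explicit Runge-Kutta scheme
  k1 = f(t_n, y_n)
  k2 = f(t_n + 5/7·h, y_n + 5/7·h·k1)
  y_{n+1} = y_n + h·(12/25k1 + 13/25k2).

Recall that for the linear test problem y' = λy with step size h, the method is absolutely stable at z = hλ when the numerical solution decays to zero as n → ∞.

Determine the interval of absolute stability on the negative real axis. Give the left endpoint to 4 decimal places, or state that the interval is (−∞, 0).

Test eqn y'=λy, z=hλ:
  k1=λy_n ⇒ h·k1=z·y_n;  k2=λ(1+5/7z)y_n ⇒ h·k2=z(1+5/7z)y_n
  y_{n+1}/y_n = 1 + 12/25z + 13/25z(1+5/7z) = 1 + z + 13/35z²
  Hence R(z) = 1 + z + 13/35z².

Find x<0 with |R(x)|<1.
x=-1.17: |R|=0.3384
R=1: x+13/35x²=0 ⇒ x=−35/13=-2.6923; min R=1−1/(4·13/35)=0.3269>−1
Confirm numerically:
  x=-2.409: |R|=0.74650 <1
  x=-1.990: |R|=0.48089 <1
  x=-1.497: |R|=0.33537 <1
  x=-3.184: |R|=1.58149 >1
  x=-2.830: |R|=1.14473 >1
Interval (-2.6923, 0).

(-2.6923, 0).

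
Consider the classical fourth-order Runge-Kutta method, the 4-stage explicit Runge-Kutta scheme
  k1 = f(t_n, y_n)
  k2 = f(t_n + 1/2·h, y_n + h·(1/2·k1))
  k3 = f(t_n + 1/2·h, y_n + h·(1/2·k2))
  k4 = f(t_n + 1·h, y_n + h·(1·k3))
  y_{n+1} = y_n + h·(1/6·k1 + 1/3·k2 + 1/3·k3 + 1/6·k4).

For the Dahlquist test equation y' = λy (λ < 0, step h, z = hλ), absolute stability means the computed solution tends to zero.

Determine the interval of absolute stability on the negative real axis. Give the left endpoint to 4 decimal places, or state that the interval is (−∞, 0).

z∈(-2.7853,0).

With y'=λy (z=hλ):
  order 4, 4-stage ⇒ R(z)=1+z+z^2/2+z^3/6+z^4/24
  (e.g. R(-1.24)=0.30954, |R|=0.30954)

Solve |R(x)|<1 on ℝ⁻.
x=-1.24: |R|=0.3095
|R(-2.8)|=1.0224 |R(-1.03)|=0.3652 |R(-0.66)|=0.5178
Bisect:
  x_lo=-3.6192 |R|=3.1781  x_hi=-0.1858 |R|=0.8305
  mid=-1.90251 |R|=0.30544 →hi
  mid=-2.76087 |R|=0.96380 →hi
  mid=-3.19005 |R|=1.80260 →lo
  mid=-2.97546 |R|=1.32668 →lo
  mid=-2.86817 |R|=1.13231 →lo
  mid=-2.81452 |R|=1.04497 →lo
  mid=-2.78770 |R|=1.00363 →lo
  mid=-2.77429 |R|=0.98353 →hi
  ...
  [-2.78539,-2.78518] ⇒ x*=-2.7853
So |R|<1 on (-2.7853, 0).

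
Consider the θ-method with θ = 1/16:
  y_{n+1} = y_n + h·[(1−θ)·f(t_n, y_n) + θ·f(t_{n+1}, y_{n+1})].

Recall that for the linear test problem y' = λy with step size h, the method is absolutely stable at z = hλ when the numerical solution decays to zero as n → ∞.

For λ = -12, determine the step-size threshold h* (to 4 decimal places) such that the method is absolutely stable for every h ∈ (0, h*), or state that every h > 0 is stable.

(-2.2857,0); λ=-12 ⇒ h* = (16/7)/12 = 0.1905.

Test eqn y'=λy, z=hλ:
  y_{n+1} = y_n + z·[15/16·y_n + 1/16·y_{n+1}] ⇒ (1 − 1/16z)y_{n+1} = (1 + 15/16z)y_n
  so R(z) = (1 + 15/16z)/(1 − 1/16z).

Find x<0 with |R(x)|<1.
x=-0.41: |R|=0.6002
R=−1: 1+15/16x = −1+1/16x ⇒ -7/8x=2 ⇒ x=2/(-7/8)=-2.2857
Confirm numerically:
  x=-1.939: |R|=0.72942 <1
  x=-1.818: |R|=0.63251 <1
  x=-1.415: |R|=0.30003 <1
  x=-1.333: |R|=0.23049 <1
  x=-2.571: |R|=1.21507 >1
  x=-2.433: |R|=1.11186 >1
  x=-2.326: |R|=1.03078 >1
So |R|<1 on (-2.2857, 0).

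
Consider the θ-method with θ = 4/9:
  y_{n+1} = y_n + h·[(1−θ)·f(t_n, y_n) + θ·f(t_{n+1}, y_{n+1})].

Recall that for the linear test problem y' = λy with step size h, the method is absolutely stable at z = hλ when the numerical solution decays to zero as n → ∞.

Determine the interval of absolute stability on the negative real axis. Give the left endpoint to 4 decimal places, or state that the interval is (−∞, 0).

With y'=λy (z=hλ):
  y_{n+1} = y_n + z·[5/9·y_n + 4/9·y_{n+1}] ⇒ (1 − 4/9z)y_{n+1} = (1 + 5/9z)y_n
  ⇒ R(z) = (1 + 5/9z)/(1 − 4/9z).

Find x<0 with |R(x)|<1.
x=-0.85: |R|=0.3831
R=−1: 1+5/9x = −1+4/9x ⇒ -1/9x=2 ⇒ x=2/(-1/9)=-18.0000
Confirm numerically:
  x=-13.811: |R|=0.93480 <1
  x=-10.619: |R|=0.85661 <1
  x=-8.737: |R|=0.78923 <1
  x=-18.569: |R|=1.00683 >1
  x=-18.474: |R|=1.00572 >1
Interval (-18.0000, 0).

(-18.0000, 0).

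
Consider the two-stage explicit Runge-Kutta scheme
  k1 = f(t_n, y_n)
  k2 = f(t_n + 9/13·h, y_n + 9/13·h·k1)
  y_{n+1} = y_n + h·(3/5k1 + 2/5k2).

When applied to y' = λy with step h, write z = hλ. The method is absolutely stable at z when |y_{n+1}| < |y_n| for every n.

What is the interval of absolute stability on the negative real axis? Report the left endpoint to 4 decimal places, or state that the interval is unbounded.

z∈(-3.6111,0).

On y'=λy, z=hλ:
  k1=λy_n ⇒ h·k1=z·y_n;  k2=λ(1+9/13z)y_n ⇒ h·k2=z(1+9/13z)y_n
  y_{n+1}/y_n = 1 + 3/5z + 2/5z(1+9/13z) = 1 + z + 18/65z²
  R(z) = 1 + z + 18/65z².

Solve |R(x)|<1 on ℝ⁻.
x=-0.55: |R|=0.5338
R=1: x+18/65x²=0 ⇒ x=−65/18=-3.6111; min R=1−1/(4·18/65)=0.0972>−1
Confirm numerically:
  x=-3.328: |R|=0.73908 <1
  x=-2.913: |R|=0.43685 <1
  x=-2.826: |R|=0.38558 <1
  x=-2.291: |R|=0.16248 <1
  x=-4.199: |R|=1.68360 >1
  x=-4.145: |R|=1.61282 >1
  x=-3.744: |R|=1.13778 >1
Interval (-3.6111, 0).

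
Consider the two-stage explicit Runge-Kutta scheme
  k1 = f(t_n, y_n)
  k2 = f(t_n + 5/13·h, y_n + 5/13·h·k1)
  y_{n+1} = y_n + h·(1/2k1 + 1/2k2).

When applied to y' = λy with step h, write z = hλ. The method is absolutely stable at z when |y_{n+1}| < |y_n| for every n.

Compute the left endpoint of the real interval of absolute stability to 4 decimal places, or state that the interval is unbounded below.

Set f=λy, z=hλ:
  k1=λy_n ⇒ h·k1=z·y_n;  k2=λ(1+5/13z)y_n ⇒ h·k2=z(1+5/13z)y_n
  y_{n+1}/y_n = 1 + 1/2z + 1/2z(1+5/13z) = 1 + z + 5/26z²
  R(z) = 1 + z + 5/26z².

Solve |R(x)|<1 on ℝ⁻.
x=-0.74: |R|=0.3653
R=1: x+5/26x²=0 ⇒ x=−26/5=-5.2000; min R=1−1/(4·5/26)=-0.3000>−1
Confirm numerically:
  x=-4.717: |R|=0.56186 <1
  x=-2.094: |R|=0.25076 <1
  x=-2.089: |R|=0.24978 <1
  x=-5.617: |R|=1.45044 >1
  x=-5.591: |R|=1.42040 >1
  x=-5.537: |R|=1.35884 >1
So |R|<1 on (-5.2000, 0).

left endpoint -5.2000.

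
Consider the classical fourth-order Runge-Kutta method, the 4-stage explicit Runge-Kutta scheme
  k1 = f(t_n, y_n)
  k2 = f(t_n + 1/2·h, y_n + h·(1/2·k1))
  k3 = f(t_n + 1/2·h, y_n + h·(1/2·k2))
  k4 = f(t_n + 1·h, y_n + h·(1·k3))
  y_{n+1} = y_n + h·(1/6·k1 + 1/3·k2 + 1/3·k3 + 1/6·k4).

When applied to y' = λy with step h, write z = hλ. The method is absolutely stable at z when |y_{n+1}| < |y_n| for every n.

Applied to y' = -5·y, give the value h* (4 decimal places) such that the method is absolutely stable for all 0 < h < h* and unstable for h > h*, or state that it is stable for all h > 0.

(-2.7853,0); λ=-5 ⇒ h* = 0.5571.

Test eqn y'=λy, z=hλ:
  order 4, 4-stage ⇒ R(z)=1+z+z^2/2+z^3/6+z^4/24
  (e.g. R(-1.22)=0.31386, |R|=0.31386)

Boundary: |R(x)|=1, x<0.
x=-1.22: |R|=0.3139
|R(-1.37)|=0.2867 |R(-1.03)|=0.3652 |R(-0.72)|=0.4882
Bisect:
  x_lo=-3.4725 |R|=2.6362  x_hi=-0.3362 |R|=0.7145
  mid=-1.90435 |R|=0.30588 →hi
  mid=-2.68841 |R|=0.86349 →hi
  mid=-3.08044 |R|=1.54414 →lo
  mid=-2.88442 |R|=1.16004 →lo
  mid=-2.78642 |R|=1.00170 →lo
  mid=-2.73741 |R|=0.93018 →hi
  mid=-2.76192 |R|=0.96532 →hi
  mid=-2.77417 |R|=0.98335 →hi
  mid=-2.78029 |R|=0.99248 →hi
  mid=-2.78335 |R|=0.99708 →hi
  ...
  [-2.78546,-2.78527] ⇒ x*=-2.7853
So |R|<1 on (-2.7853, 0).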